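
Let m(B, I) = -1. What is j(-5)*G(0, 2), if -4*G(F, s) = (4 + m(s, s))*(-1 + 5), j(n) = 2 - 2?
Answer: 0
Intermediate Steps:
j(n) = 0
G(F, s) = -3 (G(F, s) = -(4 - 1)*(-1 + 5)/4 = -3*4/4 = -1/4*12 = -3)
j(-5)*G(0, 2) = 0*(-3) = 0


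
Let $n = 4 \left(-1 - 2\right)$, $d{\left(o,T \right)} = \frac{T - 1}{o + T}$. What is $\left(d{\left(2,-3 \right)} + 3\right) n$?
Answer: $-84$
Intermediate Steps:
$d{\left(o,T \right)} = \frac{-1 + T}{T + o}$
$n = -12$ ($n = 4 \left(-3\right) = -12$)
$\left(d{\left(2,-3 \right)} + 3\right) n = \left(\frac{-1 - 3}{-3 + 2} + 3\right) \left(-12\right) = \left(\frac{1}{-1} \left(-4\right) + 3\right) \left(-12\right) = \left(\left(-1\right) \left(-4\right) + 3\right) \left(-12\right) = \left(4 + 3\right) \left(-12\right) = 7 \left(-12\right) = -84$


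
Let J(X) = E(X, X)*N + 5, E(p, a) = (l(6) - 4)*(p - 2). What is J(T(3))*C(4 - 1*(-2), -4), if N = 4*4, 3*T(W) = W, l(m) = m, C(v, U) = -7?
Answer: 189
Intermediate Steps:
E(p, a) = -4 + 2*p (E(p, a) = (6 - 4)*(p - 2) = 2*(-2 + p) = -4 + 2*p)
T(W) = W/3
N = 16
J(X) = -59 + 32*X (J(X) = (-4 + 2*X)*16 + 5 = (-64 + 32*X) + 5 = -59 + 32*X)
J(T(3))*C(4 - 1*(-2), -4) = (-59 + 32*((⅓)*3))*(-7) = (-59 + 32*1)*(-7) = (-59 + 32)*(-7) = -27*(-7) = 189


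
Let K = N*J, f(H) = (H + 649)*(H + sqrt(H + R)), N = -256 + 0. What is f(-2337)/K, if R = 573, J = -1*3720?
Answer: 164369/39680 - 1477*I/19840 ≈ 4.1424 - 0.074446*I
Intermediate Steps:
J = -3720
N = -256
f(H) = (649 + H)*(H + sqrt(573 + H)) (f(H) = (H + 649)*(H + sqrt(H + 573)) = (649 + H)*(H + sqrt(573 + H)))
K = 952320 (K = -256*(-3720) = 952320)
f(-2337)/K = ((-2337)**2 + 649*(-2337) + 649*sqrt(573 - 2337) - 2337*sqrt(573 - 2337))/952320 = (5461569 - 1516713 + 649*sqrt(-1764) - 98154*I)*(1/952320) = (5461569 - 1516713 + 649*(42*I) - 98154*I)*(1/952320) = (5461569 - 1516713 + 27258*I - 98154*I)*(1/952320) = (3944856 - 70896*I)*(1/952320) = 164369/39680 - 1477*I/19840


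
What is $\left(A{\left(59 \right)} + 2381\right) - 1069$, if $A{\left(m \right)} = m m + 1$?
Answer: $4794$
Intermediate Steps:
$A{\left(m \right)} = 1 + m^{2}$ ($A{\left(m \right)} = m^{2} + 1 = 1 + m^{2}$)
$\left(A{\left(59 \right)} + 2381\right) - 1069 = \left(\left(1 + 59^{2}\right) + 2381\right) - 1069 = \left(\left(1 + 3481\right) + 2381\right) - 1069 = \left(3482 + 2381\right) - 1069 = 5863 - 1069 = 4794$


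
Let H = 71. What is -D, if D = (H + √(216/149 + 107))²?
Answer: -767268/149 - 142*√2407691/149 ≈ -6628.2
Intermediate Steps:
D = (71 + √2407691/149)² (D = (71 + √(216/149 + 107))² = (71 + √(16159/149))² = (71 + √2407691/149)² ≈ 6628.2)
-D = -(767268/149 + 142*√2407691/149) = -767268/149 - 142*√2407691/149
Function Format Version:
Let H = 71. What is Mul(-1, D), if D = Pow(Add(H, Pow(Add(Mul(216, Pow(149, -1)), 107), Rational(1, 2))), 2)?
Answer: Add(Rational(-767268, 149), Mul(Rational(-142, 149), Pow(2407691, Rational(1, 2)))) ≈ -6628.2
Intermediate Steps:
D = Pow(Add(71, Mul(Rational(1, 149), Pow(2407691, Rational(1, 2)))), 2) (D = Pow(Add(71, Pow(Add(Mul(216, Pow(149, -1)), 107), Rational(1, 2))), 2) = Pow(Add(71, Pow(Add(Mul(216, Rational(1, 149)), 107), Rational(1, 2))), 2) = Pow(Add(71, Pow(Add(Rational(216, 149), 107), Rational(1, 2))), 2) = Pow(Add(71, Pow(Rational(16159, 149), Rational(1, 2))), 2) = Pow(Add(71, Mul(Rational(1, 149), Pow(2407691, Rational(1, 2)))), 2) ≈ 6628.2)
Mul(-1, D) = Mul(-1, Add(Rational(767268, 149), Mul(Rational(142, 149), Pow(2407691, Rational(1, 2))))) = Add(Rational(-767268, 149), Mul(Rational(-142, 149), Pow(2407691, Rational(1, 2))))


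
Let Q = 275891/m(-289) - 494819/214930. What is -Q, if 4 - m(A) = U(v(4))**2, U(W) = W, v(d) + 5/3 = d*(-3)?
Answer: 3054224291/2020342 ≈ 1511.7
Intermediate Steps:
v(d) = -5/3 - 3*d (v(d) = -5/3 + d*(-3) = -5/3 - 3*d)
m(A) = -1645/9 (m(A) = 4 - (-5/3 - 3*4)**2 = 4 - (-5/3 - 12)**2 = 4 - (-41/3)**2 = 4 - 1*1681/9 = 4 - 1681/9 = -1645/9)
Q = -3054224291/2020342 (Q = 275891/(-1645/9) - 494819/214930 = 275891*(-9/1645) - 494819*1/214930 = -354717/235 - 494819/214930 = -3054224291/2020342 ≈ -1511.7)
-Q = -1*(-3054224291/2020342) = 3054224291/2020342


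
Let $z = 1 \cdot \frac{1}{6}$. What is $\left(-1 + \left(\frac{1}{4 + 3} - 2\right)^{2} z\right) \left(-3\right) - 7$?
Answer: $- \frac{561}{98} \approx -5.7245$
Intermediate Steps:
$z = \frac{1}{6}$ ($z = 1 \cdot \frac{1}{6} = \frac{1}{6} \approx 0.16667$)
$\left(-1 + \left(\frac{1}{4 + 3} - 2\right)^{2} z\right) \left(-3\right) - 7 = \left(-1 + \left(\frac{1}{4 + 3} - 2\right)^{2} \cdot \frac{1}{6}\right) \left(-3\right) - 7 = \left(-1 + \left(\frac{1}{7} - 2\right)^{2} \cdot \frac{1}{6}\right) \left(-3\right) - 7 = \left(-1 + \left(- \frac{13}{7}\right)^{2} \cdot \frac{1}{6}\right) \left(-3\right) - 7 = \left(-1 + \frac{169}{49} \cdot \frac{1}{6}\right) \left(-3\right) - 7 = \left(-1 + \frac{169}{294}\right) \left(-3\right) - 7 = \left(- \frac{125}{294}\right) \left(-3\right) - 7 = \frac{125}{98} - 7 = - \frac{561}{98}$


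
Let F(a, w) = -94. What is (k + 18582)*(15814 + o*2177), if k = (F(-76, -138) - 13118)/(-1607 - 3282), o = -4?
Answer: 645655494660/4889 ≈ 1.3206e+8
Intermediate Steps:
k = 13212/4889 (k = (-94 - 13118)/(-1607 - 3282) = -13212/(-4889) = -13212*(-1/4889) = 13212/4889 ≈ 2.7024)
(k + 18582)*(15814 + o*2177) = (13212/4889 + 18582)*(15814 - 4*2177) = 90860610*(15814 - 8708)/4889 = (90860610/4889)*7106 = 645655494660/4889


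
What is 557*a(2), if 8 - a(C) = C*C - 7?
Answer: 6127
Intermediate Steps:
a(C) = 15 - C² (a(C) = 8 - (C*C - 7) = 8 - (C² - 7) = 8 - (-7 + C²) = 8 + (7 - C²) = 15 - C²)
557*a(2) = 557*(15 - 1*2²) = 557*(15 - 1*4) = 557*(15 - 4) = 557*11 = 6127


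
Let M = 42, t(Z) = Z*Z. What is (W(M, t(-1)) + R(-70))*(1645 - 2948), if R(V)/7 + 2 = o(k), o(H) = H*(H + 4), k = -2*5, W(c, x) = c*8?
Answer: -966826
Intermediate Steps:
t(Z) = Z**2
W(c, x) = 8*c
k = -10
o(H) = H*(4 + H)
R(V) = 406 (R(V) = -14 + 7*(-10*(4 - 10)) = -14 + 7*(-10*(-6)) = -14 + 7*60 = -14 + 420 = 406)
(W(M, t(-1)) + R(-70))*(1645 - 2948) = (8*42 + 406)*(1645 - 2948) = (336 + 406)*(-1303) = 742*(-1303) = -966826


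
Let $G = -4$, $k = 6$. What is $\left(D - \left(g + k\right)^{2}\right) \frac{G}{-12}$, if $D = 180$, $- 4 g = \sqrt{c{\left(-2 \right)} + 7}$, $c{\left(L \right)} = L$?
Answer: $\frac{2299}{48} + \sqrt{5} \approx 50.132$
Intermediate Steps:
$g = - \frac{\sqrt{5}}{4}$ ($g = - \frac{\sqrt{-2 + 7}}{4} = - \frac{\sqrt{5}}{4} \approx -0.55902$)
$\left(D - \left(g + k\right)^{2}\right) \frac{G}{-12} = \left(180 - \left(- \frac{\sqrt{5}}{4} + 6\right)^{2}\right) \left(- \frac{4}{-12}\right) = \left(180 - \left(6 - \frac{\sqrt{5}}{4}\right)^{2}\right) \left(\left(-4\right) \left(- \frac{1}{12}\right)\right) = \left(180 - \left(6 - \frac{\sqrt{5}}{4}\right)^{2}\right) \frac{1}{3} = 60 - \frac{\left(6 - \frac{\sqrt{5}}{4}\right)^{2}}{3}$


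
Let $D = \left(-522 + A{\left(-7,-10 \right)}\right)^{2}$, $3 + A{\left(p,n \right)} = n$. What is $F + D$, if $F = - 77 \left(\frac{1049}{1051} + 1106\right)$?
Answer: $\frac{211236440}{1051} \approx 2.0099 \cdot 10^{5}$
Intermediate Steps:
$A{\left(p,n \right)} = -3 + n$
$F = - \frac{89586035}{1051}$ ($F = - 77 \left(1049 \cdot \frac{1}{1051} + 1106\right) = - 77 \left(\frac{1049}{1051} + 1106\right) = \left(-77\right) \frac{1163455}{1051} = - \frac{89586035}{1051} \approx -85239.0$)
$D = 286225$ ($D = \left(-522 - 13\right)^{2} = \left(-535\right)^{2} = 286225$)
$F + D = - \frac{89586035}{1051} + 286225 = \frac{211236440}{1051}$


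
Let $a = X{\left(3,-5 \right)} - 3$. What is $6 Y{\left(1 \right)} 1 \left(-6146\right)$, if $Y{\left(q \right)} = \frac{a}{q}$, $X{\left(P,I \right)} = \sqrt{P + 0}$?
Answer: $110628 - 36876 \sqrt{3} \approx 46757.0$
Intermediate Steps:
$X{\left(P,I \right)} = \sqrt{P}$
$a = -3 + \sqrt{3}$ ($a = \sqrt{3} - 3 = -3 + \sqrt{3} \approx -1.268$)
$Y{\left(q \right)} = \frac{-3 + \sqrt{3}}{q}$
$6 Y{\left(1 \right)} 1 \left(-6146\right) = 6 \frac{-3 + \sqrt{3}}{1} \cdot 1 \left(-6146\right) = 6 \cdot 1 \left(-3 + \sqrt{3}\right) 1 \left(-6146\right) = 6 \left(-3 + \sqrt{3}\right) 1 \left(-6146\right) = \left(-18 + 6 \sqrt{3}\right) 1 \left(-6146\right) = \left(-18 + 6 \sqrt{3}\right) \left(-6146\right) = 110628 - 36876 \sqrt{3}$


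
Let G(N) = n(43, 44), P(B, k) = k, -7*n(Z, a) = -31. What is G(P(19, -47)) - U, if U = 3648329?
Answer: -25538272/7 ≈ -3.6483e+6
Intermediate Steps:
n(Z, a) = 31/7 (n(Z, a) = -⅐*(-31) = 31/7)
G(N) = 31/7
G(P(19, -47)) - U = 31/7 - 1*3648329 = 31/7 - 3648329 = -25538272/7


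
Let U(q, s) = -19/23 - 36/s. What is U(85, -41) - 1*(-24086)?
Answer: 22713147/943 ≈ 24086.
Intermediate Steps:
U(q, s) = -19/23 - 36/s (U(q, s) = -19*1/23 - 36/s = -19/23 - 36/s)
U(85, -41) - 1*(-24086) = (-19/23 - 36/(-41)) - 1*(-24086) = (-19/23 - 36*(-1/41)) + 24086 = (-19/23 + 36/41) + 24086 = 49/943 + 24086 = 22713147/943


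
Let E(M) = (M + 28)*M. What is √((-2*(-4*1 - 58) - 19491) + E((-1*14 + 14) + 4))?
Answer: 11*I*√159 ≈ 138.7*I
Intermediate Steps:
E(M) = M*(28 + M) (E(M) = (28 + M)*M = M*(28 + M))
√((-2*(-4*1 - 58) - 19491) + E((-1*14 + 14) + 4)) = √((-2*(-4*1 - 58) - 19491) + ((-1*14 + 14) + 4)*(28 + ((-1*14 + 14) + 4))) = √((-2*(-4 - 58) - 19491) + ((-14 + 14) + 4)*(28 + ((-14 + 14) + 4))) = √((-2*(-62) - 19491) + (0 + 4)*(28 + (0 + 4))) = √((124 - 19491) + 4*(28 + 4)) = √(-19367 + 4*32) = √(-19367 + 128) = √(-19239) = 11*I*√159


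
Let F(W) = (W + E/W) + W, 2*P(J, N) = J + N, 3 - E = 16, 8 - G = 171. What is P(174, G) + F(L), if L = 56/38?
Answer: -199/532 ≈ -0.37406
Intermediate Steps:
G = -163 (G = 8 - 1*171 = 8 - 171 = -163)
E = -13 (E = 3 - 1*16 = 3 - 16 = -13)
P(J, N) = J/2 + N/2 (P(J, N) = (J + N)/2 = J/2 + N/2)
L = 28/19 (L = 56*(1/38) = 28/19 ≈ 1.4737)
F(W) = -13/W + 2*W (F(W) = (W - 13/W) + W = -13/W + 2*W)
P(174, G) + F(L) = ((½)*174 + (½)*(-163)) + (-13/28/19 + 2*(28/19)) = (87 - 163/2) + (-13*19/28 + 56/19) = 11/2 + (-247/28 + 56/19) = 11/2 - 3125/532 = -199/532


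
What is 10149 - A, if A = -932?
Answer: 11081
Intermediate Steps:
10149 - A = 10149 - 1*(-932) = 10149 + 932 = 11081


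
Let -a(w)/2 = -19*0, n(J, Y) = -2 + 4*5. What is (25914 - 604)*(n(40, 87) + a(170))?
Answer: 455580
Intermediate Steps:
n(J, Y) = 18 (n(J, Y) = -2 + 20 = 18)
a(w) = 0 (a(w) = -(-38)*0 = -2*0 = 0)
(25914 - 604)*(n(40, 87) + a(170)) = (25914 - 604)*(18 + 0) = 25310*18 = 455580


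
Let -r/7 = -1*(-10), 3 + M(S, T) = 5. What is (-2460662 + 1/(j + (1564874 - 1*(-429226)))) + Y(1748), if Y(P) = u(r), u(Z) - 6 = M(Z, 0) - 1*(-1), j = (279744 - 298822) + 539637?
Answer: -6187703212326/2514659 ≈ -2.4607e+6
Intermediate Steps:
M(S, T) = 2 (M(S, T) = -3 + 5 = 2)
j = 520559 (j = -19078 + 539637 = 520559)
r = -70 (r = -(-7)*(-10) = -7*10 = -70)
u(Z) = 9 (u(Z) = 6 + (2 - 1*(-1)) = 6 + (2 + 1) = 6 + 3 = 9)
Y(P) = 9
(-2460662 + 1/(j + (1564874 - 1*(-429226)))) + Y(1748) = (-2460662 + 1/(520559 + (1564874 - 1*(-429226)))) + 9 = (-2460662 + 1/(520559 + (1564874 + 429226))) + 9 = (-2460662 + 1/(520559 + 1994100)) + 9 = (-2460662 + 1/2514659) + 9 = -6187725844257/2514659 + 9 = -6187703212326/2514659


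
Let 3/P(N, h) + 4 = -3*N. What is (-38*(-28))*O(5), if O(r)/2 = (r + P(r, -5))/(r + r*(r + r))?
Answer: 10304/55 ≈ 187.35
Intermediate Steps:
P(N, h) = 3/(-4 - 3*N)
O(r) = 2*(r - 3/(4 + 3*r))/(r + 2*r²) (O(r) = 2*((r - 3/(4 + 3*r))/(r + r*(r + r))) = 2*((r - 3/(4 + 3*r))/(r + r*(2*r))) = 2*((r - 3/(4 + 3*r))/(r + 2*r²)) = 2*(r - 3/(4 + 3*r))/(r + 2*r²))
(-38*(-28))*O(5) = (-38*(-28))*(2*(-3 + 5*(4 + 3*5))/(5*(1 + 2*5)*(4 + 3*5))) = 1064*(2*(⅕)*(-3 + 5*(4 + 15))/((1 + 10)*(4 + 15))) = 1064*(2*(⅕)*(-3 + 5*19)/(11*19)) = 1064*(2*(⅕)*(1/11)*(1/19)*(-3 + 95)) = 1064*(2*(⅕)*(1/11)*(1/19)*92) = 1064*(184/1045) = 10304/55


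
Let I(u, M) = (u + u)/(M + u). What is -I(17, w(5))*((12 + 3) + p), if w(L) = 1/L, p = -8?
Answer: -595/43 ≈ -13.837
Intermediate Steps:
I(u, M) = 2*u/(M + u) (I(u, M) = (2*u)/(M + u) = 2*u/(M + u))
-I(17, w(5))*((12 + 3) + p) = -2*17/(1/5 + 17)*((12 + 3) - 8) = -2*17/(⅕ + 17)*(15 - 8) = -2*17/(86/5)*7 = -2*17*(5/86)*7 = -85*7/43 = -1*595/43 = -595/43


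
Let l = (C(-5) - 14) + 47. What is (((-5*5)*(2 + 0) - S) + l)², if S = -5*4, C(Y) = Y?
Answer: 4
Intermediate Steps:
S = -20
l = 28 (l = (-5 - 14) + 47 = -19 + 47 = 28)
(((-5*5)*(2 + 0) - S) + l)² = (((-5*5)*(2 + 0) - 1*(-20)) + 28)² = ((-25*2 + 20) + 28)² = ((-50 + 20) + 28)² = (-30 + 28)² = (-2)² = 4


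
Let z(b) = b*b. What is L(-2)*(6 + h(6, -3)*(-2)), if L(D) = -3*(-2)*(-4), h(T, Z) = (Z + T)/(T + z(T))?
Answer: -984/7 ≈ -140.57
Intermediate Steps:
z(b) = b²
h(T, Z) = (T + Z)/(T + T²) (h(T, Z) = (Z + T)/(T + T²) = (T + Z)/(T + T²))
L(D) = -24 (L(D) = 6*(-4) = -24)
L(-2)*(6 + h(6, -3)*(-2)) = -24*(6 + ((6 - 3)/(6*(1 + 6)))*(-2)) = -24*(6 + ((⅙)*3/7)*(-2)) = -24*(6 + ((⅙)*(⅐)*3)*(-2)) = -24*(6 + (1/14)*(-2)) = -24*(6 - ⅐) = -24*41/7 = -984/7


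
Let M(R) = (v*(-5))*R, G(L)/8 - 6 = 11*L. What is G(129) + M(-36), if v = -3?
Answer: 10860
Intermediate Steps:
G(L) = 48 + 88*L (G(L) = 48 + 8*(11*L) = 48 + 88*L)
M(R) = 15*R (M(R) = (-3*(-5))*R = 15*R)
G(129) + M(-36) = (48 + 88*129) + 15*(-36) = (48 + 11352) - 540 = 11400 - 540 = 10860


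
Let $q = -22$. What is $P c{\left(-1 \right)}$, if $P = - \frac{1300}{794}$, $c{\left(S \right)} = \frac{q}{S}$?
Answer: $- \frac{14300}{397} \approx -36.02$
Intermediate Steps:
$c{\left(S \right)} = - \frac{22}{S}$
$P = - \frac{650}{397}$ ($P = \left(-1300\right) \frac{1}{794} = - \frac{650}{397} \approx -1.6373$)
$P c{\left(-1 \right)} = - \frac{650 \left(- \frac{22}{-1}\right)}{397} = - \frac{650 \left(\left(-22\right) \left(-1\right)\right)}{397} = \left(- \frac{650}{397}\right) 22 = - \frac{14300}{397}$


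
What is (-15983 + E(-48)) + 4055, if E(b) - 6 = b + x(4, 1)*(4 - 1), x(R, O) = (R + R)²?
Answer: -11778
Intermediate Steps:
x(R, O) = 4*R² (x(R, O) = (2*R)² = 4*R²)
E(b) = 198 + b (E(b) = 6 + (b + (4*4²)*(4 - 1)) = 6 + (b + (4*16)*3) = 6 + (b + 64*3) = 6 + (b + 192) = 6 + (192 + b) = 198 + b)
(-15983 + E(-48)) + 4055 = (-15983 + (198 - 48)) + 4055 = (-15983 + 150) + 4055 = -15833 + 4055 = -11778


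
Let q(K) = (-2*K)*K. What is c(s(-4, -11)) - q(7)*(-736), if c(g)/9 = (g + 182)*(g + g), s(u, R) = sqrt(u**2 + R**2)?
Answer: -69662 + 3276*sqrt(137) ≈ -31317.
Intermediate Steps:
q(K) = -2*K**2
s(u, R) = sqrt(R**2 + u**2)
c(g) = 18*g*(182 + g) (c(g) = 9*((g + 182)*(g + g)) = 9*((182 + g)*(2*g)) = 9*(2*g*(182 + g)) = 18*g*(182 + g))
c(s(-4, -11)) - q(7)*(-736) = 18*sqrt((-11)**2 + (-4)**2)*(182 + sqrt((-11)**2 + (-4)**2)) - (-2*7**2)*(-736) = 18*sqrt(121 + 16)*(182 + sqrt(121 + 16)) - (-2*49)*(-736) = 18*sqrt(137)*(182 + sqrt(137)) - (-98)*(-736) = 18*sqrt(137)*(182 + sqrt(137)) - 1*72128 = 18*sqrt(137)*(182 + sqrt(137)) - 72128 = -72128 + 18*sqrt(137)*(182 + sqrt(137))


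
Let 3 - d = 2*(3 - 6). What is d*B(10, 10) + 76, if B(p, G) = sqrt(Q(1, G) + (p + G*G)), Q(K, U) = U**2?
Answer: 76 + 9*sqrt(210) ≈ 206.42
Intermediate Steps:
B(p, G) = sqrt(p + 2*G**2) (B(p, G) = sqrt(G**2 + (p + G*G)) = sqrt(G**2 + (p + G**2)) = sqrt(p + 2*G**2))
d = 9 (d = 3 - 2*(3 - 6) = 3 - 2*(-3) = 3 - 1*(-6) = 3 + 6 = 9)
d*B(10, 10) + 76 = 9*sqrt(10 + 2*10**2) + 76 = 9*sqrt(10 + 2*100) + 76 = 9*sqrt(10 + 200) + 76 = 9*sqrt(210) + 76 = 76 + 9*sqrt(210)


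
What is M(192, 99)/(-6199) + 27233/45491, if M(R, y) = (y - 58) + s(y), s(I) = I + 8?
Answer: 162084699/281998709 ≈ 0.57477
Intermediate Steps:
s(I) = 8 + I
M(R, y) = -50 + 2*y (M(R, y) = (y - 58) + (8 + y) = (-58 + y) + (8 + y) = -50 + 2*y)
M(192, 99)/(-6199) + 27233/45491 = (-50 + 2*99)/(-6199) + 27233/45491 = (-50 + 198)*(-1/6199) + 27233*(1/45491) = 148*(-1/6199) + 27233/45491 = -148/6199 + 27233/45491 = 162084699/281998709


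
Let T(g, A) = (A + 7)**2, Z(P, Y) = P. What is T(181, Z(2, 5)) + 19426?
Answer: 19507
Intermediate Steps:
T(g, A) = (7 + A)**2
T(181, Z(2, 5)) + 19426 = (7 + 2)**2 + 19426 = 9**2 + 19426 = 81 + 19426 = 19507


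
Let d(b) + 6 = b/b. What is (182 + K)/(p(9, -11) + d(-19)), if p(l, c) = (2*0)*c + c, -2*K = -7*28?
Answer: -35/2 ≈ -17.500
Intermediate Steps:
K = 98 (K = -(-7)*28/2 = -½*(-196) = 98)
p(l, c) = c (p(l, c) = 0*c + c = 0 + c = c)
d(b) = -5 (d(b) = -6 + b/b = -6 + 1 = -5)
(182 + K)/(p(9, -11) + d(-19)) = (182 + 98)/(-11 - 5) = 280/(-16) = 280*(-1/16) = -35/2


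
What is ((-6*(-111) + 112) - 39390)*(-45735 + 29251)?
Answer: 636480208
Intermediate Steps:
((-6*(-111) + 112) - 39390)*(-45735 + 29251) = ((666 + 112) - 39390)*(-16484) = (778 - 39390)*(-16484) = -38612*(-16484) = 636480208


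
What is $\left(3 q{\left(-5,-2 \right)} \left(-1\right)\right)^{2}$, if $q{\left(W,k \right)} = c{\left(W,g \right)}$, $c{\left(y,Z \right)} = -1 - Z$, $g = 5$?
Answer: $324$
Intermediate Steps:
$q{\left(W,k \right)} = -6$ ($q{\left(W,k \right)} = -1 - 5 = -6$)
$\left(3 q{\left(-5,-2 \right)} \left(-1\right)\right)^{2} = \left(3 \left(-6\right) \left(-1\right)\right)^{2} = \left(\left(-18\right) \left(-1\right)\right)^{2} = 18^{2} = 324$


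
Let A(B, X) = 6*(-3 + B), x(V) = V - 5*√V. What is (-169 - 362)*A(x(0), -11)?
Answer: 9558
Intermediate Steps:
A(B, X) = -18 + 6*B
(-169 - 362)*A(x(0), -11) = (-169 - 362)*(-18 + 6*(0 - 5*√0)) = -531*(-18 + 6*(0 - 5*0)) = -531*(-18 + 6*(0 + 0)) = -531*(-18 + 6*0) = -531*(-18 + 0) = -531*(-18) = 9558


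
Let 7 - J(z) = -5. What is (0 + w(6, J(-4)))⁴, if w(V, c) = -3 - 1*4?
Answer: 2401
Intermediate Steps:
J(z) = 12 (J(z) = 7 - 1*(-5) = 7 + 5 = 12)
w(V, c) = -7 (w(V, c) = -3 - 4 = -7)
(0 + w(6, J(-4)))⁴ = (0 - 7)⁴ = (-7)⁴ = 2401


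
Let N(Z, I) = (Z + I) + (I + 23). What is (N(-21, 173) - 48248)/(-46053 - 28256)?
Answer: 47900/74309 ≈ 0.64461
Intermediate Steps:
N(Z, I) = 23 + Z + 2*I (N(Z, I) = (I + Z) + (23 + I) = 23 + Z + 2*I)
(N(-21, 173) - 48248)/(-46053 - 28256) = ((23 - 21 + 2*173) - 48248)/(-46053 - 28256) = ((23 - 21 + 346) - 48248)/(-74309) = (348 - 48248)*(-1/74309) = -47900*(-1/74309) = 47900/74309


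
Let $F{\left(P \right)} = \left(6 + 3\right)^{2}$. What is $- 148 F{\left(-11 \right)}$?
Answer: $-11988$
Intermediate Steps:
$F{\left(P \right)} = 81$ ($F{\left(P \right)} = 9^{2} = 81$)
$- 148 F{\left(-11 \right)} = \left(-148\right) 81 = -11988$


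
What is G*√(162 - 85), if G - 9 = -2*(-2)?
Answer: 13*√77 ≈ 114.07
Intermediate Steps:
G = 13 (G = 9 - 2*(-2) = 9 + 4 = 13)
G*√(162 - 85) = 13*√(162 - 85) = 13*√77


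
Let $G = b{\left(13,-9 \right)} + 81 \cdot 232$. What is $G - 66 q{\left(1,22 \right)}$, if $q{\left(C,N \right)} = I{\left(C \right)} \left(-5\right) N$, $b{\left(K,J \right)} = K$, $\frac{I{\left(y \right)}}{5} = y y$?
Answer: $55105$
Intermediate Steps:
$I{\left(y \right)} = 5 y^{2}$ ($I{\left(y \right)} = 5 y y = 5 y^{2}$)
$G = 18805$ ($G = 13 + 81 \cdot 232 = 13 + 18792 = 18805$)
$q{\left(C,N \right)} = - 25 N C^{2}$ ($q{\left(C,N \right)} = 5 C^{2} \left(-5\right) N = - 25 C^{2} N = - 25 N C^{2}$)
$G - 66 q{\left(1,22 \right)} = 18805 - 66 \left(\left(-25\right) 22 \cdot 1^{2}\right) = 18805 - 66 \left(\left(-25\right) 22 \cdot 1\right) = 18805 - 66 \left(-550\right) = 18805 - -36300 = 18805 + 36300 = 55105$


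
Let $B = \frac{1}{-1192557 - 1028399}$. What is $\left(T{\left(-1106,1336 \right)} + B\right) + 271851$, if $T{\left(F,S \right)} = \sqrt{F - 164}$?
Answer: $\frac{603769109555}{2220956} + i \sqrt{1270} \approx 2.7185 \cdot 10^{5} + 35.637 i$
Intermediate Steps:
$T{\left(F,S \right)} = \sqrt{-164 + F}$
$B = - \frac{1}{2220956}$ ($B = \frac{1}{-2220956} = - \frac{1}{2220956} \approx -4.5026 \cdot 10^{-7}$)
$\left(T{\left(-1106,1336 \right)} + B\right) + 271851 = \left(\sqrt{-164 - 1106} - \frac{1}{2220956}\right) + 271851 = \left(\sqrt{-1270} - \frac{1}{2220956}\right) + 271851 = \left(i \sqrt{1270} - \frac{1}{2220956}\right) + 271851 = \left(- \frac{1}{2220956} + i \sqrt{1270}\right) + 271851 = \frac{603769109555}{2220956} + i \sqrt{1270}$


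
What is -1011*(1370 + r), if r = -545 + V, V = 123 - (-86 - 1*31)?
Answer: -1076715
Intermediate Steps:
V = 240 (V = 123 - (-86 - 31) = 123 - 1*(-117) = 123 + 117 = 240)
r = -305 (r = -545 + 240 = -305)
-1011*(1370 + r) = -1011*(1370 - 305) = -1011*1065 = -1076715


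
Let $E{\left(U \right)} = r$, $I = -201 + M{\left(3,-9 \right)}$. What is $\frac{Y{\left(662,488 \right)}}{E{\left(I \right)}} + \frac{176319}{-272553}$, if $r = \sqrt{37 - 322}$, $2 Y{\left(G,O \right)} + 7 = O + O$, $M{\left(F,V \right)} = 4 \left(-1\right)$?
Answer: $- \frac{58773}{90851} - \frac{17 i \sqrt{285}}{10} \approx -0.64692 - 28.699 i$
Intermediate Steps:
$M{\left(F,V \right)} = -4$
$I = -205$ ($I = -201 - 4 = -205$)
$Y{\left(G,O \right)} = - \frac{7}{2} + O$ ($Y{\left(G,O \right)} = - \frac{7}{2} + \frac{O + O}{2} = - \frac{7}{2} + \frac{2 O}{2} = - \frac{7}{2} + O$)
$r = i \sqrt{285}$ ($r = \sqrt{-285} = i \sqrt{285} \approx 16.882 i$)
$E{\left(U \right)} = i \sqrt{285}$
$\frac{Y{\left(662,488 \right)}}{E{\left(I \right)}} + \frac{176319}{-272553} = \frac{- \frac{7}{2} + 488}{i \sqrt{285}} + \frac{176319}{-272553} = \frac{969 \left(- \frac{i \sqrt{285}}{285}\right)}{2} + 176319 \left(- \frac{1}{272553}\right) = - \frac{17 i \sqrt{285}}{10} - \frac{58773}{90851} = - \frac{58773}{90851} - \frac{17 i \sqrt{285}}{10}$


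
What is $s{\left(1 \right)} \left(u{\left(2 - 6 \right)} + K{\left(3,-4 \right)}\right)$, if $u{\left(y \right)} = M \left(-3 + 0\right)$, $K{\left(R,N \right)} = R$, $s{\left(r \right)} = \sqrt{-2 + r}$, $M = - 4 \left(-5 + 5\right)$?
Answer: $3 i \approx 3.0 i$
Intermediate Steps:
$M = 0$ ($M = \left(-4\right) 0 = 0$)
$u{\left(y \right)} = 0$ ($u{\left(y \right)} = 0 \left(-3 + 0\right) = 0 \left(-3\right) = 0$)
$s{\left(1 \right)} \left(u{\left(2 - 6 \right)} + K{\left(3,-4 \right)}\right) = \sqrt{-2 + 1} \left(0 + 3\right) = \sqrt{-1} \cdot 3 = i 3 = 3 i$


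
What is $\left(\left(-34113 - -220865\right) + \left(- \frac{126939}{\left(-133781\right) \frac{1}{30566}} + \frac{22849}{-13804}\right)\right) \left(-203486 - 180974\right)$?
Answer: $- \frac{38295487411649665625}{461678231} \approx -8.2948 \cdot 10^{10}$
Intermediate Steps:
$\left(\left(-34113 - -220865\right) + \left(- \frac{126939}{\left(-133781\right) \frac{1}{30566}} + \frac{22849}{-13804}\right)\right) \left(-203486 - 180974\right) = \left(\left(-34113 + 220865\right) - \left(\frac{22849}{13804} + \frac{126939}{\left(-133781\right) \frac{1}{30566}}\right)\right) \left(-384460\right) = \left(186752 - \left(\frac{22849}{13804} + \frac{126939}{- \frac{133781}{30566}}\right)\right) \left(-384460\right) = \left(186752 - - \frac{53556704449027}{1846712924}\right) \left(-384460\right) = \left(186752 + \left(\frac{3880017474}{133781} - \frac{22849}{13804}\right)\right) \left(-384460\right) = \left(186752 + \frac{53556704449027}{1846712924}\right) \left(-384460\right) = \frac{398434036431875}{1846712924} \left(-384460\right) = - \frac{38295487411649665625}{461678231}$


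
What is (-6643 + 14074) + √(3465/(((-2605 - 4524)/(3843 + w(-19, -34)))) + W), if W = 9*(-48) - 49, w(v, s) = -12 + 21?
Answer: 7431 + I*√119597736541/7129 ≈ 7431.0 + 48.51*I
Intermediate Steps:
w(v, s) = 9
W = -481 (W = -432 - 49 = -481)
(-6643 + 14074) + √(3465/(((-2605 - 4524)/(3843 + w(-19, -34)))) + W) = (-6643 + 14074) + √(3465/(((-2605 - 4524)/(3843 + 9))) - 481) = 7431 + √(3465/((-7129/3852)) - 481) = 7431 + √(3465/((-7129*1/3852)) - 481) = 7431 + √(3465/(-7129/3852) - 481) = 7431 + √(3465*(-3852/7129) - 481) = 7431 + √(-13347180/7129 - 481) = 7431 + √(-16776229/7129) = 7431 + I*√119597736541/7129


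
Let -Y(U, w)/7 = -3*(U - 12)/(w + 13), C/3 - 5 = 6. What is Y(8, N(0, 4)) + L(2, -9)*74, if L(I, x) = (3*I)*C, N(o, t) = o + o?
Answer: 190392/13 ≈ 14646.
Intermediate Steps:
C = 33 (C = 15 + 3*6 = 15 + 18 = 33)
N(o, t) = 2*o
Y(U, w) = 21*(-12 + U)/(13 + w) (Y(U, w) = -(-21)/((w + 13)/(U - 12)) = -(-21)/((13 + w)/(-12 + U)) = -(-21)*(-12 + U)/(13 + w) = 21*(-12 + U)/(13 + w))
L(I, x) = 99*I (L(I, x) = (3*I)*33 = 99*I)
Y(8, N(0, 4)) + L(2, -9)*74 = 21*(-12 + 8)/(13 + 2*0) + (99*2)*74 = 21*(-4)/(13 + 0) + 198*74 = 21*(-4)/13 + 14652 = 21*(1/13)*(-4) + 14652 = -84/13 + 14652 = 190392/13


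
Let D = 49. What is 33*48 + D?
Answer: 1633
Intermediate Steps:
33*48 + D = 33*48 + 49 = 1584 + 49 = 1633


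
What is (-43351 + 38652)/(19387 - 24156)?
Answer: 4699/4769 ≈ 0.98532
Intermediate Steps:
(-43351 + 38652)/(19387 - 24156) = -4699/(-4769) = -4699*(-1/4769) = 4699/4769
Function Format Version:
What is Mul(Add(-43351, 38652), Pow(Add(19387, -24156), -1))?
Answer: Rational(4699, 4769) ≈ 0.98532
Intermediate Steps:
Mul(Add(-43351, 38652), Pow(Add(19387, -24156), -1)) = Mul(-4699, Pow(-4769, -1)) = Mul(-4699, Rational(-1, 4769)) = Rational(4699, 4769)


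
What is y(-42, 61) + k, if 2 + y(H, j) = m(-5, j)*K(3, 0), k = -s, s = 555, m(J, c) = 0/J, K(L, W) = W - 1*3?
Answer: -557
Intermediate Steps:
K(L, W) = -3 + W (K(L, W) = W - 3 = -3 + W)
m(J, c) = 0
k = -555 (k = -1*555 = -555)
y(H, j) = -2 (y(H, j) = -2 + 0*(-3 + 0) = -2 + 0*(-3) = -2 + 0 = -2)
y(-42, 61) + k = -2 - 555 = -557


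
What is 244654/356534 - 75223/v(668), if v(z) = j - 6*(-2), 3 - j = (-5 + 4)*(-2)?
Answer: -13408188290/2317471 ≈ -5785.7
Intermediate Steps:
j = 1 (j = 3 - (-5 + 4)*(-2) = 3 - (-1)*(-2) = 3 - 1*2 = 3 - 2 = 1)
v(z) = 13 (v(z) = 1 - 6*(-2) = 1 + 12 = 13)
244654/356534 - 75223/v(668) = 244654/356534 - 75223/13 = 244654*(1/356534) - 75223*1/13 = 122327/178267 - 75223/13 = -13408188290/2317471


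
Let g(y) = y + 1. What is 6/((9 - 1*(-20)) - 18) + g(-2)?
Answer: -5/11 ≈ -0.45455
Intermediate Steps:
g(y) = 1 + y
6/((9 - 1*(-20)) - 18) + g(-2) = 6/((9 - 1*(-20)) - 18) + (1 - 2) = 6/((9 + 20) - 18) - 1 = 6/(29 - 18) - 1 = 6/11 - 1 = -5/11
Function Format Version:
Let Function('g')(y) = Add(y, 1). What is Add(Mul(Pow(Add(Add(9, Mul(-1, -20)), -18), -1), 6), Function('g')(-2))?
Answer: Rational(-5, 11) ≈ -0.45455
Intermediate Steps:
Function('g')(y) = Add(1, y)
Add(Mul(Pow(Add(Add(9, Mul(-1, -20)), -18), -1), 6), Function('g')(-2)) = Add(Mul(Pow(Add(Add(9, Mul(-1, -20)), -18), -1), 6), Add(1, -2)) = Add(Mul(Pow(Add(Add(9, 20), -18), -1), 6), -1) = Add(Mul(Pow(Add(29, -18), -1), 6), -1) = Add(Mul(Pow(11, -1), 6), -1) = Add(Mul(Rational(1, 11), 6), -1) = Add(Rational(6, 11), -1) = Rational(-5, 11)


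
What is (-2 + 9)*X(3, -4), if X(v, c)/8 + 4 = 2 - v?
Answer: -280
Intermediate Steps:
X(v, c) = -16 - 8*v (X(v, c) = -32 + 8*(2 - v) = -32 + (16 - 8*v) = -16 - 8*v)
(-2 + 9)*X(3, -4) = (-2 + 9)*(-16 - 8*3) = 7*(-16 - 24) = 7*(-40) = -280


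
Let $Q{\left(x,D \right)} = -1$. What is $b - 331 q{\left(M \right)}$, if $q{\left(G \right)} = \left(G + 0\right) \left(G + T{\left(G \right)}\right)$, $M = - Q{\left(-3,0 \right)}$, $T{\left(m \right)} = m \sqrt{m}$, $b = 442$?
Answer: $-220$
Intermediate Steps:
$T{\left(m \right)} = m^{\frac{3}{2}}$
$M = 1$ ($M = \left(-1\right) \left(-1\right) = 1$)
$q{\left(G \right)} = G \left(G + G^{\frac{3}{2}}\right)$ ($q{\left(G \right)} = \left(G + 0\right) \left(G + G^{\frac{3}{2}}\right) = G \left(G + G^{\frac{3}{2}}\right)$)
$b - 331 q{\left(M \right)} = 442 - 331 \cdot 1 \left(1 + 1^{\frac{3}{2}}\right) = 442 - 331 \cdot 1 \left(1 + 1\right) = 442 - 331 \cdot 1 \cdot 2 = 442 - 662 = -220$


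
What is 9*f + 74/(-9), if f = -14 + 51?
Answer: 2923/9 ≈ 324.78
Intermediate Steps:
f = 37
9*f + 74/(-9) = 9*37 + 74/(-9) = 333 + 74*(-1/9) = 333 - 74/9 = 2923/9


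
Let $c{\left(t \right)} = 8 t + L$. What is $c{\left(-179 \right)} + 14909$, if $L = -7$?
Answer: $13470$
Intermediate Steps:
$c{\left(t \right)} = -7 + 8 t$ ($c{\left(t \right)} = 8 t - 7 = -7 + 8 t$)
$c{\left(-179 \right)} + 14909 = \left(-7 + 8 \left(-179\right)\right) + 14909 = \left(-7 - 1432\right) + 14909 = -1439 + 14909 = 13470$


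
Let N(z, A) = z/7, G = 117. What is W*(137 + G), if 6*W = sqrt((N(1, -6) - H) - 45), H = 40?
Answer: 127*I*sqrt(462)/7 ≈ 389.97*I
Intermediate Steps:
N(z, A) = z/7 (N(z, A) = z*(1/7) = z/7)
W = I*sqrt(462)/14 (W = sqrt(((1/7)*1 - 1*40) - 45)/6 = sqrt((1/7 - 40) - 45)/6 = sqrt(-279/7 - 45)/6 = sqrt(-594/7)/6 = (3*I*sqrt(462)/7)/6 = I*sqrt(462)/14 ≈ 1.5353*I)
W*(137 + G) = (I*sqrt(462)/14)*(137 + 117) = (I*sqrt(462)/14)*254 = 127*I*sqrt(462)/7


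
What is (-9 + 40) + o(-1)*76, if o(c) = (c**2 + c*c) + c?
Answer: 107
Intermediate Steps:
o(c) = c + 2*c**2 (o(c) = (c**2 + c**2) + c = 2*c**2 + c = c + 2*c**2)
(-9 + 40) + o(-1)*76 = (-9 + 40) - (1 + 2*(-1))*76 = 31 - (1 - 2)*76 = 31 - 1*(-1)*76 = 31 + 1*76 = 31 + 76 = 107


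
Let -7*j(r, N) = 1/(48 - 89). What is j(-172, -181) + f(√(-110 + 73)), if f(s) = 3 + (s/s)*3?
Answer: 1723/287 ≈ 6.0035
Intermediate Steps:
f(s) = 6 (f(s) = 3 + 1*3 = 3 + 3 = 6)
j(r, N) = 1/287 (j(r, N) = -1/(7*(48 - 89)) = -⅐/(-41) = -⅐*(-1/41) = 1/287)
j(-172, -181) + f(√(-110 + 73)) = 1/287 + 6 = 1723/287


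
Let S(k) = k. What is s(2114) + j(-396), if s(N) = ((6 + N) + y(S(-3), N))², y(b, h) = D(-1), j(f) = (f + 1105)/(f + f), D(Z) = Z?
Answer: 3556206803/792 ≈ 4.4902e+6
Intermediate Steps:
j(f) = (1105 + f)/(2*f) (j(f) = (1105 + f)/((2*f)) = (1105 + f)*(1/(2*f)) = (1105 + f)/(2*f))
y(b, h) = -1
s(N) = (5 + N)² (s(N) = ((6 + N) - 1)² = (5 + N)²)
s(2114) + j(-396) = (5 + 2114)² + (½)*(1105 - 396)/(-396) = 2119² + (½)*(-1/396)*709 = 4490161 - 709/792 = 3556206803/792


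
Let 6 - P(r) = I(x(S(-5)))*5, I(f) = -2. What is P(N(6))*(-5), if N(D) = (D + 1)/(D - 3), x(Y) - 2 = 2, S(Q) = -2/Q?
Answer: -80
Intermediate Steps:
x(Y) = 4 (x(Y) = 2 + 2 = 4)
N(D) = (1 + D)/(-3 + D)
P(r) = 16 (P(r) = 6 - (-2)*5 = 6 - 1*(-10) = 6 + 10 = 16)
P(N(6))*(-5) = 16*(-5) = -80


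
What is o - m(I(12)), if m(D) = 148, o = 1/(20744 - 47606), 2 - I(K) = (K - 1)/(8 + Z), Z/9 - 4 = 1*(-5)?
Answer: -3975577/26862 ≈ -148.00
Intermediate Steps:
Z = -9 (Z = 36 + 9*(1*(-5)) = 36 + 9*(-5) = 36 - 45 = -9)
I(K) = 1 + K (I(K) = 2 - (K - 1)/(8 - 9) = 2 - (-1 + K)/(-1) = 2 - (-1 + K)*(-1) = 2 - (1 - K) = 2 + (-1 + K) = 1 + K)
o = -1/26862 (o = 1/(-26862) = -1/26862 ≈ -3.7227e-5)
o - m(I(12)) = -1/26862 - 1*148 = -1/26862 - 148 = -3975577/26862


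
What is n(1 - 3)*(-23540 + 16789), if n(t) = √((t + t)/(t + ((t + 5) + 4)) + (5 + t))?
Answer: -6751*√55/5 ≈ -10013.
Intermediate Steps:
n(t) = √(5 + t + 2*t/(9 + 2*t)) (n(t) = √((2*t)/(t + ((5 + t) + 4)) + (5 + t)) = √((2*t)/(t + (9 + t)) + (5 + t)) = √((2*t)/(9 + 2*t) + (5 + t)) = √(2*t/(9 + 2*t) + (5 + t)) = √(5 + t + 2*t/(9 + 2*t)))
n(1 - 3)*(-23540 + 16789) = √((45 + 2*(1 - 3)² + 21*(1 - 3))/(9 + 2*(1 - 3)))*(-23540 + 16789) = √((45 + 2*(-2)² + 21*(-2))/(9 + 2*(-2)))*(-6751) = √((45 + 2*4 - 42)/(9 - 4))*(-6751) = √((45 + 8 - 42)/5)*(-6751) = √((⅕)*11)*(-6751) = √(11/5)*(-6751) = (√55/5)*(-6751) = -6751*√55/5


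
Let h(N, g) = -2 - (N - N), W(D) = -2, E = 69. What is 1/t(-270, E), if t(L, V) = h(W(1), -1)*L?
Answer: 1/540 ≈ 0.0018519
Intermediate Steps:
h(N, g) = -2 (h(N, g) = -2 - 1*0 = -2 + 0 = -2)
t(L, V) = -2*L
1/t(-270, E) = 1/(-2*(-270)) = 1/540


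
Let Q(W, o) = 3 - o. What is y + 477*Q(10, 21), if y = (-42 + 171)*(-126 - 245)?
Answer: -56445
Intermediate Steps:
y = -47859 (y = 129*(-371) = -47859)
y + 477*Q(10, 21) = -47859 + 477*(3 - 1*21) = -47859 + 477*(3 - 21) = -47859 + 477*(-18) = -47859 - 8586 = -56445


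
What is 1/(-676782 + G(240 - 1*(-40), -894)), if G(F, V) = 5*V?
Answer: -1/681252 ≈ -1.4679e-6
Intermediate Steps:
1/(-676782 + G(240 - 1*(-40), -894)) = 1/(-676782 + 5*(-894)) = 1/(-676782 - 4470) = 1/(-681252) = -1/681252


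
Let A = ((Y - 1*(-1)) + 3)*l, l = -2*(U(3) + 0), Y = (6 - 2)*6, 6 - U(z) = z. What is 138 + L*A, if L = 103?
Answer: -17166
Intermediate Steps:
U(z) = 6 - z
Y = 24 (Y = 4*6 = 24)
l = -6 (l = -2*((6 - 1*3) + 0) = -2*((6 - 3) + 0) = -2*(3 + 0) = -2*3 = -6)
A = -168 (A = ((24 - 1*(-1)) + 3)*(-6) = ((24 + 1) + 3)*(-6) = (25 + 3)*(-6) = 28*(-6) = -168)
138 + L*A = 138 + 103*(-168) = 138 - 17304 = -17166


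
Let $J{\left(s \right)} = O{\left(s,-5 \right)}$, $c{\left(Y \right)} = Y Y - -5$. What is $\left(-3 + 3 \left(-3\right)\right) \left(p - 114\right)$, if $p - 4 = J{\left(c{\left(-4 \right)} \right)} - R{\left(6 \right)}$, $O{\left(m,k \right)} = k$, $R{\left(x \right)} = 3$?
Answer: $1416$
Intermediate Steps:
$c{\left(Y \right)} = 5 + Y^{2}$ ($c{\left(Y \right)} = Y^{2} + 5 = 5 + Y^{2}$)
$J{\left(s \right)} = -5$
$p = -4$ ($p = 4 - 8 = -4$)
$\left(-3 + 3 \left(-3\right)\right) \left(p - 114\right) = \left(-3 + 3 \left(-3\right)\right) \left(-4 - 114\right) = \left(-3 - 9\right) \left(-118\right) = \left(-12\right) \left(-118\right) = 1416$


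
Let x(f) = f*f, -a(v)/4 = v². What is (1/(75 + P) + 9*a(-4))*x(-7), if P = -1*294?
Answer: -6181105/219 ≈ -28224.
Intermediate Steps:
a(v) = -4*v²
x(f) = f²
P = -294
(1/(75 + P) + 9*a(-4))*x(-7) = (1/(75 - 294) + 9*(-4*(-4)²))*(-7)² = (1/(-219) + 9*(-4*16))*49 = (-1/219 + 9*(-64))*49 = (-1/219 - 576)*49 = -126145/219*49 = -6181105/219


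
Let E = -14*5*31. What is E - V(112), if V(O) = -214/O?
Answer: -121413/56 ≈ -2168.1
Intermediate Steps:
E = -2170 (E = -70*31 = -2170)
E - V(112) = -2170 - (-214)/112 = -2170 - 1*(-107/56) = -2170 + 107/56 = -121413/56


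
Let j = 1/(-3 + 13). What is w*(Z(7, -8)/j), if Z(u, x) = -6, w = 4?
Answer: -240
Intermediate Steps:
j = ⅒ (j = 1/10 = ⅒ ≈ 0.10000)
w*(Z(7, -8)/j) = 4*(-6/⅒) = 4*(-6*10) = 4*(-60) = -240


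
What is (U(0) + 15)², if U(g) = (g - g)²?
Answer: 225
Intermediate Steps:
U(g) = 0 (U(g) = 0² = 0)
(U(0) + 15)² = (0 + 15)² = 15² = 225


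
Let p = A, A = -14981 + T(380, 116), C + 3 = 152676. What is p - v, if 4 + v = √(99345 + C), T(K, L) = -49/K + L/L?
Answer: -5690929/380 - 3*√28002 ≈ -15478.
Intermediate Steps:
C = 152673 (C = -3 + 152676 = 152673)
T(K, L) = 1 - 49/K (T(K, L) = -49/K + 1 = 1 - 49/K)
v = -4 + 3*√28002 (v = -4 + √(99345 + 152673) = -4 + √252018 = -4 + 3*√28002 ≈ 498.01)
A = -5692449/380 (A = -14981 + (-49 + 380)/380 = -14981 + (1/380)*331 = -14981 + 331/380 = -5692449/380 ≈ -14980.)
p = -5692449/380 ≈ -14980.
p - v = -5692449/380 - (-4 + 3*√28002) = -5692449/380 + (4 - 3*√28002) = -5690929/380 - 3*√28002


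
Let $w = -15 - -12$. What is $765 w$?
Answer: $-2295$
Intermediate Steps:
$w = -3$ ($w = -15 + 12 = -3$)
$765 w = 765 \left(-3\right) = -2295$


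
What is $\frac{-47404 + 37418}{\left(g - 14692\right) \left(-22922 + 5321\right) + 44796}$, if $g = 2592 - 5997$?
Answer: $- \frac{9986}{318570093} \approx -3.1346 \cdot 10^{-5}$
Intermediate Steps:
$g = -3405$
$\frac{-47404 + 37418}{\left(g - 14692\right) \left(-22922 + 5321\right) + 44796} = \frac{-47404 + 37418}{\left(-3405 - 14692\right) \left(-22922 + 5321\right) + 44796} = - \frac{9986}{\left(-18097\right) \left(-17601\right) + 44796} = - \frac{9986}{318525297 + 44796} = - \frac{9986}{318570093}$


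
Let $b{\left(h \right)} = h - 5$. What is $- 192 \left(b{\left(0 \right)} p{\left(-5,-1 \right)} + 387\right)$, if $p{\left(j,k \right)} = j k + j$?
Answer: $-74304$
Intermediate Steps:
$p{\left(j,k \right)} = j + j k$
$b{\left(h \right)} = -5 + h$
$- 192 \left(b{\left(0 \right)} p{\left(-5,-1 \right)} + 387\right) = - 192 \left(\left(-5 + 0\right) \left(- 5 \left(1 - 1\right)\right) + 387\right) = - 192 \left(- 5 \left(\left(-5\right) 0\right) + 387\right) = - 192 \left(\left(-5\right) 0 + 387\right) = - 192 \left(0 + 387\right) = \left(-192\right) 387 = -74304$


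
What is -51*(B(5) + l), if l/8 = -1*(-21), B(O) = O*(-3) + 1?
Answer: -7854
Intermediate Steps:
B(O) = 1 - 3*O (B(O) = -3*O + 1 = 1 - 3*O)
l = 168 (l = 8*(-1*(-21)) = 8*21 = 168)
-51*(B(5) + l) = -51*((1 - 3*5) + 168) = -51*((1 - 15) + 168) = -51*(-14 + 168) = -51*154 = -1*7854 = -7854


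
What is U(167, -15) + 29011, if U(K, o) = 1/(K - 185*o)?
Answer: 85350363/2942 ≈ 29011.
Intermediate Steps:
U(167, -15) + 29011 = 1/(167 - 185*(-15)) + 29011 = 1/(167 + 2775) + 29011 = 1/2942 + 29011 = 85350363/2942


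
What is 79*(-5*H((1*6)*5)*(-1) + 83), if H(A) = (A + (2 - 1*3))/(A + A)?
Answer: 80975/12 ≈ 6747.9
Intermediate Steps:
H(A) = (-1 + A)/(2*A) (H(A) = (A + (2 - 3))/((2*A)) = (A - 1)*(1/(2*A)) = (-1 + A)*(1/(2*A)) = (-1 + A)/(2*A))
79*(-5*H((1*6)*5)*(-1) + 83) = 79*(-5*(-1 + (1*6)*5)/(2*((1*6)*5))*(-1) + 83) = 79*(-5*(-1 + 6*5)/(2*(6*5))*(-1) + 83) = 79*(-5*(-1 + 30)/(2*30)*(-1) + 83) = 79*(-5*29/(2*30)*(-1) + 83) = 79*(-5*29/60*(-1) + 83) = 79*(-29/12*(-1) + 83) = 79*(29/12 + 83) = 79*(1025/12) = 80975/12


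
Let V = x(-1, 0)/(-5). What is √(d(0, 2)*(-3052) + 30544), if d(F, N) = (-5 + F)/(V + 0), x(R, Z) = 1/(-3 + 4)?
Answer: 6*I*√1271 ≈ 213.91*I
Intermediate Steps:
x(R, Z) = 1 (x(R, Z) = 1/1 = 1)
V = -⅕ (V = 1/(-5) = 1*(-⅕) = -⅕ ≈ -0.20000)
d(F, N) = 25 - 5*F (d(F, N) = (-5 + F)/(-⅕ + 0) = (-5 + F)/(-⅕) = (-5 + F)*(-5) = 25 - 5*F)
√(d(0, 2)*(-3052) + 30544) = √((25 - 5*0)*(-3052) + 30544) = √((25 + 0)*(-3052) + 30544) = √(25*(-3052) + 30544) = √(-76300 + 30544) = √(-45756) = 6*I*√1271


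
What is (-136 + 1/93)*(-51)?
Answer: 214999/31 ≈ 6935.5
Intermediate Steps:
(-136 + 1/93)*(-51) = -12647/93*(-51) = 214999/31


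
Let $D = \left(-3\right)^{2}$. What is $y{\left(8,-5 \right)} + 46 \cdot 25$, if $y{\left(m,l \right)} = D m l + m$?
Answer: $798$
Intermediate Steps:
$D = 9$
$y{\left(m,l \right)} = m + 9 l m$ ($y{\left(m,l \right)} = 9 m l + m = 9 l m + m = m + 9 l m$)
$y{\left(8,-5 \right)} + 46 \cdot 25 = 8 \left(1 + 9 \left(-5\right)\right) + 46 \cdot 25 = 8 \left(1 - 45\right) + 1150 = 8 \left(-44\right) + 1150 = -352 + 1150 = 798$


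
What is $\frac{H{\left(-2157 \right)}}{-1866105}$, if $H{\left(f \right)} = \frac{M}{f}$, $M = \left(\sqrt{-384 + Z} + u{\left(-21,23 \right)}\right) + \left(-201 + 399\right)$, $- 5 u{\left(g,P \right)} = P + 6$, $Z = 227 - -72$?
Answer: $\frac{961}{20125942425} + \frac{i \sqrt{85}}{4025188485} \approx 4.7749 \cdot 10^{-8} + 2.2905 \cdot 10^{-9} i$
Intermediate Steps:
$Z = 299$ ($Z = 227 + 72 = 299$)
$u{\left(g,P \right)} = - \frac{6}{5} - \frac{P}{5}$ ($u{\left(g,P \right)} = - \frac{P + 6}{5} = - \frac{6 + P}{5} = - \frac{6}{5} - \frac{P}{5}$)
$M = \frac{961}{5} + i \sqrt{85}$ ($M = \left(\sqrt{-384 + 299} - \frac{29}{5}\right) + \left(-201 + 399\right) = \left(\sqrt{-85} - \frac{29}{5}\right) + 198 = \left(i \sqrt{85} - \frac{29}{5}\right) + 198 = \left(- \frac{29}{5} + i \sqrt{85}\right) + 198 = \frac{961}{5} + i \sqrt{85} \approx 192.2 + 9.2195 i$)
$H{\left(f \right)} = \frac{\frac{961}{5} + i \sqrt{85}}{f}$
$\frac{H{\left(-2157 \right)}}{-1866105} = \frac{\frac{1}{-2157} \left(\frac{961}{5} + i \sqrt{85}\right)}{-1866105} = - \frac{\frac{961}{5} + i \sqrt{85}}{2157} \left(- \frac{1}{1866105}\right) = \left(- \frac{961}{10785} - \frac{i \sqrt{85}}{2157}\right) \left(- \frac{1}{1866105}\right) = \frac{961}{20125942425} + \frac{i \sqrt{85}}{4025188485}$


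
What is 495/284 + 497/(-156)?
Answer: -7991/5538 ≈ -1.4429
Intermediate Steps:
495/284 + 497/(-156) = 495*(1/284) + 497*(-1/156) = 495/284 - 497/156 = -7991/5538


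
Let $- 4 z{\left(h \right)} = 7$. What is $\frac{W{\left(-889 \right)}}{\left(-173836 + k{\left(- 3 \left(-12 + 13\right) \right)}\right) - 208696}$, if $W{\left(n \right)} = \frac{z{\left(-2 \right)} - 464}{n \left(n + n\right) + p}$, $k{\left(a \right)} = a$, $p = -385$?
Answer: $\frac{1863}{2418014445980} \approx 7.7047 \cdot 10^{-10}$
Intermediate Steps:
$z{\left(h \right)} = - \frac{7}{4}$ ($z{\left(h \right)} = \left(- \frac{1}{4}\right) 7 = - \frac{7}{4}$)
$W{\left(n \right)} = - \frac{1863}{4 \left(-385 + 2 n^{2}\right)}$ ($W{\left(n \right)} = \frac{- \frac{7}{4} - 464}{n \left(n + n\right) - 385} = - \frac{1863}{4 \left(n 2 n - 385\right)} = - \frac{1863}{4 \left(2 n^{2} - 385\right)} = - \frac{1863}{4 \left(-385 + 2 n^{2}\right)}$)
$\frac{W{\left(-889 \right)}}{\left(-173836 + k{\left(- 3 \left(-12 + 13\right) \right)}\right) - 208696} = \frac{\left(-1863\right) \frac{1}{-1540 + 8 \left(-889\right)^{2}}}{\left(-173836 - 3 \left(-12 + 13\right)\right) - 208696} = \frac{\left(-1863\right) \frac{1}{-1540 + 8 \cdot 790321}}{\left(-173836 - 3\right) - 208696} = \frac{\left(-1863\right) \frac{1}{-1540 + 6322568}}{\left(-173836 - 3\right) - 208696} = \frac{\left(-1863\right) \frac{1}{6321028}}{-173839 - 208696} = \frac{\left(-1863\right) \frac{1}{6321028}}{-382535} = \left(- \frac{1863}{6321028}\right) \left(- \frac{1}{382535}\right) = \frac{1863}{2418014445980}$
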